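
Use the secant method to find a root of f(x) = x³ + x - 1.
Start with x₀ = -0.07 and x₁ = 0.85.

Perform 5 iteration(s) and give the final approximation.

f(x) = x³ + x - 1
x₀ = -0.07, x₁ = 0.85

Secant formula: x_{n+1} = x_n - f(x_n)(x_n - x_{n-1})/(f(x_n) - f(x_{n-1}))

Iteration 1:
  f(-0.070000) = -1.070343
  f(0.850000) = 0.464125
  x_2 = 0.850000 - 0.464125×(0.850000 - (-0.070000))/(0.464125 - (-1.070343))
       = 0.571731
Iteration 2:
  f(0.850000) = 0.464125
  f(0.571731) = -0.241384
  x_3 = 0.571731 - (-0.241384)×(0.571731 - 0.850000)/(-0.241384 - 0.464125)
       = 0.666938
Iteration 3:
  f(0.571731) = -0.241384
  f(0.666938) = -0.036403
  x_4 = 0.666938 - (-0.036403)×(0.666938 - 0.571731)/(-0.036403 - (-0.241384))
       = 0.683846
Iteration 4:
  f(0.666938) = -0.036403
  f(0.683846) = 0.003644
  x_5 = 0.683846 - 0.003644×(0.683846 - 0.666938)/(0.003644 - (-0.036403))
       = 0.682308
Iteration 5:
  f(0.683846) = 0.003644
  f(0.682308) = -0.000048
  x_6 = 0.682308 - (-0.000048)×(0.682308 - 0.683846)/(-0.000048 - 0.003644)
       = 0.682328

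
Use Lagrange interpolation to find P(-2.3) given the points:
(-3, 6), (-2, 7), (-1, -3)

Lagrange interpolation formula:
P(x) = Σ yᵢ × Lᵢ(x)
where Lᵢ(x) = Π_{j≠i} (x - xⱼ)/(xᵢ - xⱼ)

L_0(-2.3) = (-2.3 - (-2))/(-3 - (-2)) × (-2.3 - (-1))/(-3 - (-1)) = 0.195000
L_1(-2.3) = (-2.3 - (-3))/(-2 - (-3)) × (-2.3 - (-1))/(-2 - (-1)) = 0.910000
L_2(-2.3) = (-2.3 - (-3))/(-1 - (-3)) × (-2.3 - (-2))/(-1 - (-2)) = -0.105000

P(-2.3) = 6×L_0(-2.3) + 7×L_1(-2.3) + (-3)×L_2(-2.3)
P(-2.3) = 7.855000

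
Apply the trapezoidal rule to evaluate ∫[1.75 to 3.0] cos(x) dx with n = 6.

f(x) = cos(x)
a = 1.75, b = 3.0, n = 6
h = (b - a)/n = 0.208333

Trapezoidal rule: (h/2)[f(x₀) + 2f(x₁) + 2f(x₂) + ... + f(xₙ)]

x_0 = 1.7500, f(x_0) = -0.178246, coefficient = 1
x_1 = 1.9583, f(x_1) = -0.377909, coefficient = 2
x_2 = 2.1667, f(x_2) = -0.561229, coefficient = 2
x_3 = 2.3750, f(x_3) = -0.720278, coefficient = 2
x_4 = 2.5833, f(x_4) = -0.848178, coefficient = 2
x_5 = 2.7917, f(x_5) = -0.939398, coefficient = 2
x_6 = 3.0000, f(x_6) = -0.989992, coefficient = 1

I ≈ (0.208333/2) × -8.062226 = -0.839815
Exact value: -0.842866
Error: 0.003051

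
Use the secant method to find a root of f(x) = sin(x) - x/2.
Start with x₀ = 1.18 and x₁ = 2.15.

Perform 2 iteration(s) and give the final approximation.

f(x) = sin(x) - x/2
x₀ = 1.18, x₁ = 2.15

Secant formula: x_{n+1} = x_n - f(x_n)(x_n - x_{n-1})/(f(x_n) - f(x_{n-1}))

Iteration 1:
  f(1.180000) = 0.334606
  f(2.150000) = -0.238101
  x_2 = 2.150000 - (-0.238101)×(2.150000 - 1.180000)/(-0.238101 - 0.334606)
       = 1.746726
Iteration 2:
  f(2.150000) = -0.238101
  f(1.746726) = 0.111202
  x_3 = 1.746726 - 0.111202×(1.746726 - 2.150000)/(0.111202 - (-0.238101))
       = 1.875109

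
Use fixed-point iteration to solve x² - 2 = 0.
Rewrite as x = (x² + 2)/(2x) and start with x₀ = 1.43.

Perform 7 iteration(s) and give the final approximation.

Equation: x² - 2 = 0
Fixed-point form: x = (x² + 2)/(2x)
x₀ = 1.43

x_1 = g(1.430000) = 1.414301
x_2 = g(1.414301) = 1.414214
x_3 = g(1.414214) = 1.414214
x_4 = g(1.414214) = 1.414214
x_5 = g(1.414214) = 1.414214
x_6 = g(1.414214) = 1.414214
x_7 = g(1.414214) = 1.414214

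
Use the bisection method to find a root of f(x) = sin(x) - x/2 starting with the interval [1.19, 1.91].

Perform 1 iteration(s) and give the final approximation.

f(x) = sin(x) - x/2
Initial interval: [1.19, 1.91]

Iteration 1:
  c_1 = (1.190000 + 1.910000)/2 = 1.550000
  f(c_1) = f(1.550000) = 0.224784
  f(a) × f(c) ≥ 0, new interval: [1.550000, 1.910000]

After 1 iteration(s), the approximation is c_1 = 1.550000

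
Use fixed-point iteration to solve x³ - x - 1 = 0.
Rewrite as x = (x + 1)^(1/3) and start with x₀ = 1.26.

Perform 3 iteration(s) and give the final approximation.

Equation: x³ - x - 1 = 0
Fixed-point form: x = (x + 1)^(1/3)
x₀ = 1.26

x_1 = g(1.260000) = 1.312309
x_2 = g(1.312309) = 1.322357
x_3 = g(1.322357) = 1.324269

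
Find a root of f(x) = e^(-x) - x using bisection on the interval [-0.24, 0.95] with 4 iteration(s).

f(x) = e^(-x) - x
Initial interval: [-0.24, 0.95]

Iteration 1:
  c_1 = (-0.240000 + 0.950000)/2 = 0.355000
  f(c_1) = f(0.355000) = 0.346173
  f(a) × f(c) ≥ 0, new interval: [0.355000, 0.950000]
Iteration 2:
  c_2 = (0.355000 + 0.950000)/2 = 0.652500
  f(c_2) = f(0.652500) = -0.131758
  f(a) × f(c) < 0, new interval: [0.355000, 0.652500]
Iteration 3:
  c_3 = (0.355000 + 0.652500)/2 = 0.503750
  f(c_3) = f(0.503750) = 0.100510
  f(a) × f(c) ≥ 0, new interval: [0.503750, 0.652500]
Iteration 4:
  c_4 = (0.503750 + 0.652500)/2 = 0.578125
  f(c_4) = f(0.578125) = -0.017176
  f(a) × f(c) < 0, new interval: [0.503750, 0.578125]

After 4 iteration(s), the approximation is c_4 = 0.578125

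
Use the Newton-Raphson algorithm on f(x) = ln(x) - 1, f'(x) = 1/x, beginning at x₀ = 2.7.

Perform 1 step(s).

f(x) = ln(x) - 1
f'(x) = 1/x
x₀ = 2.7

Newton-Raphson formula: x_{n+1} = x_n - f(x_n)/f'(x_n)

Iteration 1:
  f(2.700000) = -0.006748
  f'(2.700000) = 0.370370
  x_1 = 2.700000 - (-0.006748)/0.370370 = 2.718220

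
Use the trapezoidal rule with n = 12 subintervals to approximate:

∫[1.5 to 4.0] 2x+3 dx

f(x) = 2x+3
a = 1.5, b = 4.0, n = 12
h = (b - a)/n = 0.208333

Trapezoidal rule: (h/2)[f(x₀) + 2f(x₁) + 2f(x₂) + ... + f(xₙ)]

x_0 = 1.5000, f(x_0) = 6.000000, coefficient = 1
x_1 = 1.7083, f(x_1) = 6.416667, coefficient = 2
x_2 = 1.9167, f(x_2) = 6.833333, coefficient = 2
x_3 = 2.1250, f(x_3) = 7.250000, coefficient = 2
x_4 = 2.3333, f(x_4) = 7.666667, coefficient = 2
x_5 = 2.5417, f(x_5) = 8.083333, coefficient = 2
x_6 = 2.7500, f(x_6) = 8.500000, coefficient = 2
x_7 = 2.9583, f(x_7) = 8.916667, coefficient = 2
x_8 = 3.1667, f(x_8) = 9.333333, coefficient = 2
x_9 = 3.3750, f(x_9) = 9.750000, coefficient = 2
x_10 = 3.5833, f(x_10) = 10.166667, coefficient = 2
x_11 = 3.7917, f(x_11) = 10.583333, coefficient = 2
x_12 = 4.0000, f(x_12) = 11.000000, coefficient = 1

I ≈ (0.208333/2) × 204.000000 = 21.250000
Exact value: 21.250000
Error: 0.000000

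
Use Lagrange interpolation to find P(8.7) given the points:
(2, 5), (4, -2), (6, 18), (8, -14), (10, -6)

Lagrange interpolation formula:
P(x) = Σ yᵢ × Lᵢ(x)
where Lᵢ(x) = Π_{j≠i} (x - xⱼ)/(xᵢ - xⱼ)

L_0(8.7) = (8.7 - 4)/(2 - 4) × (8.7 - 6)/(2 - 6) × (8.7 - 8)/(2 - 8) × (8.7 - 10)/(2 - 10) = -0.030073
L_1(8.7) = (8.7 - 2)/(4 - 2) × (8.7 - 6)/(4 - 6) × (8.7 - 8)/(4 - 8) × (8.7 - 10)/(4 - 10) = 0.171478
L_2(8.7) = (8.7 - 2)/(6 - 2) × (8.7 - 4)/(6 - 4) × (8.7 - 8)/(6 - 8) × (8.7 - 10)/(6 - 10) = -0.447748
L_3(8.7) = (8.7 - 2)/(8 - 2) × (8.7 - 4)/(8 - 4) × (8.7 - 6)/(8 - 6) × (8.7 - 10)/(8 - 10) = 1.151353
L_4(8.7) = (8.7 - 2)/(10 - 2) × (8.7 - 4)/(10 - 4) × (8.7 - 6)/(10 - 6) × (8.7 - 8)/(10 - 8) = 0.154990

P(8.7) = 5×L_0(8.7) + (-2)×L_1(8.7) + 18×L_2(8.7) + (-14)×L_3(8.7) + (-6)×L_4(8.7)
P(8.7) = -25.601674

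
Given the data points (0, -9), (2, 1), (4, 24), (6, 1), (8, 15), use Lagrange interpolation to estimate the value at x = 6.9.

Lagrange interpolation formula:
P(x) = Σ yᵢ × Lᵢ(x)
where Lᵢ(x) = Π_{j≠i} (x - xⱼ)/(xᵢ - xⱼ)

L_0(6.9) = (6.9 - 2)/(0 - 2) × (6.9 - 4)/(0 - 4) × (6.9 - 6)/(0 - 6) × (6.9 - 8)/(0 - 8) = -0.036635
L_1(6.9) = (6.9 - 0)/(2 - 0) × (6.9 - 4)/(2 - 4) × (6.9 - 6)/(2 - 6) × (6.9 - 8)/(2 - 8) = 0.206353
L_2(6.9) = (6.9 - 0)/(4 - 0) × (6.9 - 2)/(4 - 2) × (6.9 - 6)/(4 - 6) × (6.9 - 8)/(4 - 8) = -0.522998
L_3(6.9) = (6.9 - 0)/(6 - 0) × (6.9 - 2)/(6 - 2) × (6.9 - 4)/(6 - 4) × (6.9 - 8)/(6 - 8) = 1.123478
L_4(6.9) = (6.9 - 0)/(8 - 0) × (6.9 - 2)/(8 - 2) × (6.9 - 4)/(8 - 4) × (6.9 - 6)/(8 - 6) = 0.229802

P(6.9) = (-9)×L_0(6.9) + 1×L_1(6.9) + 24×L_2(6.9) + 1×L_3(6.9) + 15×L_4(6.9)
P(6.9) = -7.445380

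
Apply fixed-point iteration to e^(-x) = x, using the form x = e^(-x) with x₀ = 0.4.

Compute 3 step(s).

Equation: e^(-x) = x
Fixed-point form: x = e^(-x)
x₀ = 0.4

x_1 = g(0.400000) = 0.670320
x_2 = g(0.670320) = 0.511545
x_3 = g(0.511545) = 0.599569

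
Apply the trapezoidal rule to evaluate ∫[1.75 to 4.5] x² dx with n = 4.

f(x) = x²
a = 1.75, b = 4.5, n = 4
h = (b - a)/n = 0.687500

Trapezoidal rule: (h/2)[f(x₀) + 2f(x₁) + 2f(x₂) + ... + f(xₙ)]

x_0 = 1.7500, f(x_0) = 3.062500, coefficient = 1
x_1 = 2.4375, f(x_1) = 5.941406, coefficient = 2
x_2 = 3.1250, f(x_2) = 9.765625, coefficient = 2
x_3 = 3.8125, f(x_3) = 14.535156, coefficient = 2
x_4 = 4.5000, f(x_4) = 20.250000, coefficient = 1

I ≈ (0.687500/2) × 83.796875 = 28.805176
Exact value: 28.588542
Error: 0.216634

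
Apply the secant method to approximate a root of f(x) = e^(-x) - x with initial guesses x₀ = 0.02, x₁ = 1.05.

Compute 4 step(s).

f(x) = e^(-x) - x
x₀ = 0.02, x₁ = 1.05

Secant formula: x_{n+1} = x_n - f(x_n)(x_n - x_{n-1})/(f(x_n) - f(x_{n-1}))

Iteration 1:
  f(0.020000) = 0.960199
  f(1.050000) = -0.700062
  x_2 = 1.050000 - (-0.700062)×(1.050000 - 0.020000)/(-0.700062 - 0.960199)
       = 0.615692
Iteration 2:
  f(1.050000) = -0.700062
  f(0.615692) = -0.075426
  x_3 = 0.615692 - (-0.075426)×(0.615692 - 1.050000)/(-0.075426 - (-0.700062))
       = 0.563249
Iteration 3:
  f(0.615692) = -0.075426
  f(0.563249) = 0.006107
  x_4 = 0.563249 - 0.006107×(0.563249 - 0.615692)/(0.006107 - (-0.075426))
       = 0.567177
Iteration 4:
  f(0.563249) = 0.006107
  f(0.567177) = -0.000053
  x_5 = 0.567177 - (-0.000053)×(0.567177 - 0.563249)/(-0.000053 - 0.006107)
       = 0.567143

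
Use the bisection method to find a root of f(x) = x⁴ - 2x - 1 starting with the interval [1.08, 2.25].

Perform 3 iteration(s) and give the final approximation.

f(x) = x⁴ - 2x - 1
Initial interval: [1.08, 2.25]

Iteration 1:
  c_1 = (1.080000 + 2.250000)/2 = 1.665000
  f(c_1) = f(1.665000) = 3.355231
  f(a) × f(c) < 0, new interval: [1.080000, 1.665000]
Iteration 2:
  c_2 = (1.080000 + 1.665000)/2 = 1.372500
  f(c_2) = f(1.372500) = -0.196462
  f(a) × f(c) ≥ 0, new interval: [1.372500, 1.665000]
Iteration 3:
  c_3 = (1.372500 + 1.665000)/2 = 1.518750
  f(c_3) = f(1.518750) = 1.282911
  f(a) × f(c) < 0, new interval: [1.372500, 1.518750]

After 3 iteration(s), the approximation is c_3 = 1.518750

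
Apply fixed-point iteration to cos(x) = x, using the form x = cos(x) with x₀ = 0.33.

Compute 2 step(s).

Equation: cos(x) = x
Fixed-point form: x = cos(x)
x₀ = 0.33

x_1 = g(0.330000) = 0.946042
x_2 = g(0.946042) = 0.584898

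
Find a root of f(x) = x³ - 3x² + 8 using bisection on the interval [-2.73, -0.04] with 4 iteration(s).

f(x) = x³ - 3x² + 8
Initial interval: [-2.73, -0.04]

Iteration 1:
  c_1 = (-2.730000 + (-0.040000))/2 = -1.385000
  f(c_1) = f(-1.385000) = -0.411417
  f(a) × f(c) ≥ 0, new interval: [-1.385000, -0.040000]
Iteration 2:
  c_2 = (-1.385000 + (-0.040000))/2 = -0.712500
  f(c_2) = f(-0.712500) = 6.115326
  f(a) × f(c) < 0, new interval: [-1.385000, -0.712500]
Iteration 3:
  c_3 = (-1.385000 + (-0.712500))/2 = -1.048750
  f(c_3) = f(-1.048750) = 3.546875
  f(a) × f(c) < 0, new interval: [-1.385000, -1.048750]
Iteration 4:
  c_4 = (-1.385000 + (-1.048750))/2 = -1.216875
  f(c_4) = f(-1.216875) = 1.755716
  f(a) × f(c) < 0, new interval: [-1.385000, -1.216875]

After 4 iteration(s), the approximation is c_4 = -1.216875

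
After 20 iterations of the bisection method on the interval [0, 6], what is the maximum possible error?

Bisection error bound: |error| ≤ (b-a)/2^n
|error| ≤ (6 - 0)/2^20 = 6/2^20
|error| ≤ 0.0000057220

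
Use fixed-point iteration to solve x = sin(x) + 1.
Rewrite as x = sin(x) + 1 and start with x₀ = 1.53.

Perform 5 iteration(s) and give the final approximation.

Equation: x = sin(x) + 1
Fixed-point form: x = sin(x) + 1
x₀ = 1.53

x_1 = g(1.530000) = 1.999168
x_2 = g(1.999168) = 1.909643
x_3 = g(1.909643) = 1.943139
x_4 = g(1.943139) = 1.931478
x_5 = g(1.931478) = 1.935657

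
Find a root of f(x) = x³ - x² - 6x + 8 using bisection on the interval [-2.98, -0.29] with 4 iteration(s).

f(x) = x³ - x² - 6x + 8
Initial interval: [-2.98, -0.29]

Iteration 1:
  c_1 = (-2.980000 + (-0.290000))/2 = -1.635000
  f(c_1) = f(-1.635000) = 10.766052
  f(a) × f(c) < 0, new interval: [-2.980000, -1.635000]
Iteration 2:
  c_2 = (-2.980000 + (-1.635000))/2 = -2.307500
  f(c_2) = f(-2.307500) = 4.234030
  f(a) × f(c) < 0, new interval: [-2.980000, -2.307500]
Iteration 3:
  c_3 = (-2.980000 + (-2.307500))/2 = -2.643750
  f(c_3) = f(-2.643750) = -1.605177
  f(a) × f(c) ≥ 0, new interval: [-2.643750, -2.307500]
Iteration 4:
  c_4 = (-2.643750 + (-2.307500))/2 = -2.475625
  f(c_4) = f(-2.475625) = 1.552621
  f(a) × f(c) < 0, new interval: [-2.643750, -2.475625]

After 4 iteration(s), the approximation is c_4 = -2.475625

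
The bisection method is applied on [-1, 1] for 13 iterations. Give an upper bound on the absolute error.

Bisection error bound: |error| ≤ (b-a)/2^n
|error| ≤ (1 - (-1))/2^13 = 2/2^13
|error| ≤ 0.0002441406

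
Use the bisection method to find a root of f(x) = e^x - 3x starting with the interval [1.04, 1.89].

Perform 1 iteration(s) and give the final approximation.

f(x) = e^x - 3x
Initial interval: [1.04, 1.89]

Iteration 1:
  c_1 = (1.040000 + 1.890000)/2 = 1.465000
  f(c_1) = f(1.465000) = -0.067457
  f(a) × f(c) ≥ 0, new interval: [1.465000, 1.890000]

After 1 iteration(s), the approximation is c_1 = 1.465000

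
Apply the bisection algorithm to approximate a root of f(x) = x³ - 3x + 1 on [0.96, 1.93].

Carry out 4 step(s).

f(x) = x³ - 3x + 1
Initial interval: [0.96, 1.93]

Iteration 1:
  c_1 = (0.960000 + 1.930000)/2 = 1.445000
  f(c_1) = f(1.445000) = -0.317804
  f(a) × f(c) ≥ 0, new interval: [1.445000, 1.930000]
Iteration 2:
  c_2 = (1.445000 + 1.930000)/2 = 1.687500
  f(c_2) = f(1.687500) = 0.742920
  f(a) × f(c) < 0, new interval: [1.445000, 1.687500]
Iteration 3:
  c_3 = (1.445000 + 1.687500)/2 = 1.566250
  f(c_3) = f(1.566250) = 0.143479
  f(a) × f(c) < 0, new interval: [1.445000, 1.566250]
Iteration 4:
  c_4 = (1.445000 + 1.566250)/2 = 1.505625
  f(c_4) = f(1.505625) = -0.103764
  f(a) × f(c) ≥ 0, new interval: [1.505625, 1.566250]

After 4 iteration(s), the approximation is c_4 = 1.505625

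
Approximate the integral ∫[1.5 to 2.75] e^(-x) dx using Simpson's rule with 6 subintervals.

f(x) = e^(-x)
a = 1.5, b = 2.75, n = 6
h = (b - a)/n = 0.208333

Simpson's rule: (h/3)[f(x₀) + 4f(x₁) + 2f(x₂) + ... + f(xₙ)]

x_0 = 1.5000, f(x_0) = 0.223130, coefficient = 1
x_1 = 1.7083, f(x_1) = 0.181167, coefficient = 4
x_2 = 1.9167, f(x_2) = 0.147096, coefficient = 2
x_3 = 2.1250, f(x_3) = 0.119433, coefficient = 4
x_4 = 2.3333, f(x_4) = 0.096972, coefficient = 2
x_5 = 2.5417, f(x_5) = 0.078735, coefficient = 4
x_6 = 2.7500, f(x_6) = 0.063928, coefficient = 1

I ≈ (0.208333/3) × 2.292537 = 0.159204
Exact value: 0.159202
Error: 0.000002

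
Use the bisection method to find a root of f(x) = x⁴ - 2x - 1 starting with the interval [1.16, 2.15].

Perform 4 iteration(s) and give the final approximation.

f(x) = x⁴ - 2x - 1
Initial interval: [1.16, 2.15]

Iteration 1:
  c_1 = (1.160000 + 2.150000)/2 = 1.655000
  f(c_1) = f(1.655000) = 3.192258
  f(a) × f(c) < 0, new interval: [1.160000, 1.655000]
Iteration 2:
  c_2 = (1.160000 + 1.655000)/2 = 1.407500
  f(c_2) = f(1.407500) = 0.109584
  f(a) × f(c) < 0, new interval: [1.160000, 1.407500]
Iteration 3:
  c_3 = (1.160000 + 1.407500)/2 = 1.283750
  f(c_3) = f(1.283750) = -0.851550
  f(a) × f(c) ≥ 0, new interval: [1.283750, 1.407500]
Iteration 4:
  c_4 = (1.283750 + 1.407500)/2 = 1.345625
  f(c_4) = f(1.345625) = -0.412591
  f(a) × f(c) ≥ 0, new interval: [1.345625, 1.407500]

After 4 iteration(s), the approximation is c_4 = 1.345625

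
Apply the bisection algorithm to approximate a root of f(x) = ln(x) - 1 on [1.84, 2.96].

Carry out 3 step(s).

f(x) = ln(x) - 1
Initial interval: [1.84, 2.96]

Iteration 1:
  c_1 = (1.840000 + 2.960000)/2 = 2.400000
  f(c_1) = f(2.400000) = -0.124531
  f(a) × f(c) ≥ 0, new interval: [2.400000, 2.960000]
Iteration 2:
  c_2 = (2.400000 + 2.960000)/2 = 2.680000
  f(c_2) = f(2.680000) = -0.014183
  f(a) × f(c) ≥ 0, new interval: [2.680000, 2.960000]
Iteration 3:
  c_3 = (2.680000 + 2.960000)/2 = 2.820000
  f(c_3) = f(2.820000) = 0.036737
  f(a) × f(c) < 0, new interval: [2.680000, 2.820000]

After 3 iteration(s), the approximation is c_3 = 2.820000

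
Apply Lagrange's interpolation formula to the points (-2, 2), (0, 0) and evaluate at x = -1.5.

Lagrange interpolation formula:
P(x) = Σ yᵢ × Lᵢ(x)
where Lᵢ(x) = Π_{j≠i} (x - xⱼ)/(xᵢ - xⱼ)

L_0(-1.5) = (-1.5 - 0)/(-2 - 0) = 0.750000
L_1(-1.5) = (-1.5 - (-2))/(0 - (-2)) = 0.250000

P(-1.5) = 2×L_0(-1.5) + 0×L_1(-1.5)
P(-1.5) = 1.500000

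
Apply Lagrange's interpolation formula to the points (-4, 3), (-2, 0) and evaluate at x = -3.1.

Lagrange interpolation formula:
P(x) = Σ yᵢ × Lᵢ(x)
where Lᵢ(x) = Π_{j≠i} (x - xⱼ)/(xᵢ - xⱼ)

L_0(-3.1) = (-3.1 - (-2))/(-4 - (-2)) = 0.550000
L_1(-3.1) = (-3.1 - (-4))/(-2 - (-4)) = 0.450000

P(-3.1) = 3×L_0(-3.1) + 0×L_1(-3.1)
P(-3.1) = 1.650000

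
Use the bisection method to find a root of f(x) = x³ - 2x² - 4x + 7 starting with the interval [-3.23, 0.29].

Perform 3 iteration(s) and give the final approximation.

f(x) = x³ - 2x² - 4x + 7
Initial interval: [-3.23, 0.29]

Iteration 1:
  c_1 = (-3.230000 + 0.290000)/2 = -1.470000
  f(c_1) = f(-1.470000) = 5.381677
  f(a) × f(c) < 0, new interval: [-3.230000, -1.470000]
Iteration 2:
  c_2 = (-3.230000 + (-1.470000))/2 = -2.350000
  f(c_2) = f(-2.350000) = -7.622875
  f(a) × f(c) ≥ 0, new interval: [-2.350000, -1.470000]
Iteration 3:
  c_3 = (-2.350000 + (-1.470000))/2 = -1.910000
  f(c_3) = f(-1.910000) = 0.375929
  f(a) × f(c) < 0, new interval: [-2.350000, -1.910000]

After 3 iteration(s), the approximation is c_3 = -1.910000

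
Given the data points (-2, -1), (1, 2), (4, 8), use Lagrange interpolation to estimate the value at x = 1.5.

Lagrange interpolation formula:
P(x) = Σ yᵢ × Lᵢ(x)
where Lᵢ(x) = Π_{j≠i} (x - xⱼ)/(xᵢ - xⱼ)

L_0(1.5) = (1.5 - 1)/(-2 - 1) × (1.5 - 4)/(-2 - 4) = -0.069444
L_1(1.5) = (1.5 - (-2))/(1 - (-2)) × (1.5 - 4)/(1 - 4) = 0.972222
L_2(1.5) = (1.5 - (-2))/(4 - (-2)) × (1.5 - 1)/(4 - 1) = 0.097222

P(1.5) = (-1)×L_0(1.5) + 2×L_1(1.5) + 8×L_2(1.5)
P(1.5) = 2.791667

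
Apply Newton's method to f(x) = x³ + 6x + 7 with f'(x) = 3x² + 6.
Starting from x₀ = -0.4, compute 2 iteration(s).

f(x) = x³ + 6x + 7
f'(x) = 3x² + 6
x₀ = -0.4

Newton-Raphson formula: x_{n+1} = x_n - f(x_n)/f'(x_n)

Iteration 1:
  f(-0.400000) = 4.536000
  f'(-0.400000) = 6.480000
  x_1 = -0.400000 - 4.536000/6.480000 = -1.100000
Iteration 2:
  f(-1.100000) = -0.931000
  f'(-1.100000) = 9.630000
  x_2 = -1.100000 - (-0.931000)/9.630000 = -1.003323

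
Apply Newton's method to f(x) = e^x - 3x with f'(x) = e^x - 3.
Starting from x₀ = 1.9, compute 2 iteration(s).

f(x) = e^x - 3x
f'(x) = e^x - 3
x₀ = 1.9

Newton-Raphson formula: x_{n+1} = x_n - f(x_n)/f'(x_n)

Iteration 1:
  f(1.900000) = 0.985894
  f'(1.900000) = 3.685894
  x_1 = 1.900000 - 0.985894/3.685894 = 1.632522
Iteration 2:
  f(1.632522) = 0.219198
  f'(1.632522) = 2.116765
  x_2 = 1.632522 - 0.219198/2.116765 = 1.528969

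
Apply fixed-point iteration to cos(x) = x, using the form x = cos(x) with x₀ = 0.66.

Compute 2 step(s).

Equation: cos(x) = x
Fixed-point form: x = cos(x)
x₀ = 0.66

x_1 = g(0.660000) = 0.789992
x_2 = g(0.789992) = 0.703851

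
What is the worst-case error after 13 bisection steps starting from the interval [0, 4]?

Bisection error bound: |error| ≤ (b-a)/2^n
|error| ≤ (4 - 0)/2^13 = 4/2^13
|error| ≤ 0.0004882812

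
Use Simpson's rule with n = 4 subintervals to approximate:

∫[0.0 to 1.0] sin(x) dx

f(x) = sin(x)
a = 0.0, b = 1.0, n = 4
h = (b - a)/n = 0.250000

Simpson's rule: (h/3)[f(x₀) + 4f(x₁) + 2f(x₂) + ... + f(xₙ)]

x_0 = 0.0000, f(x_0) = 0.000000, coefficient = 1
x_1 = 0.2500, f(x_1) = 0.247404, coefficient = 4
x_2 = 0.5000, f(x_2) = 0.479426, coefficient = 2
x_3 = 0.7500, f(x_3) = 0.681639, coefficient = 4
x_4 = 1.0000, f(x_4) = 0.841471, coefficient = 1

I ≈ (0.250000/3) × 5.516493 = 0.459708
Exact value: 0.459698
Error: 0.000010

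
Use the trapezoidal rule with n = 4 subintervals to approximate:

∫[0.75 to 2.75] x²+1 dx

f(x) = x²+1
a = 0.75, b = 2.75, n = 4
h = (b - a)/n = 0.500000

Trapezoidal rule: (h/2)[f(x₀) + 2f(x₁) + 2f(x₂) + ... + f(xₙ)]

x_0 = 0.7500, f(x_0) = 1.562500, coefficient = 1
x_1 = 1.2500, f(x_1) = 2.562500, coefficient = 2
x_2 = 1.7500, f(x_2) = 4.062500, coefficient = 2
x_3 = 2.2500, f(x_3) = 6.062500, coefficient = 2
x_4 = 2.7500, f(x_4) = 8.562500, coefficient = 1

I ≈ (0.500000/2) × 35.500000 = 8.875000
Exact value: 8.791667
Error: 0.083333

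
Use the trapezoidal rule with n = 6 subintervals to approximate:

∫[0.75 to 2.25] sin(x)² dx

f(x) = sin(x)²
a = 0.75, b = 2.25, n = 6
h = (b - a)/n = 0.250000

Trapezoidal rule: (h/2)[f(x₀) + 2f(x₁) + 2f(x₂) + ... + f(xₙ)]

x_0 = 0.7500, f(x_0) = 0.464631, coefficient = 1
x_1 = 1.0000, f(x_1) = 0.708073, coefficient = 2
x_2 = 1.2500, f(x_2) = 0.900572, coefficient = 2
x_3 = 1.5000, f(x_3) = 0.994996, coefficient = 2
x_4 = 1.7500, f(x_4) = 0.968228, coefficient = 2
x_5 = 2.0000, f(x_5) = 0.826822, coefficient = 2
x_6 = 2.2500, f(x_6) = 0.605398, coefficient = 1

I ≈ (0.250000/2) × 9.867413 = 1.233427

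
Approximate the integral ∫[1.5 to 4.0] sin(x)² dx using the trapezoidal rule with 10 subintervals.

f(x) = sin(x)²
a = 1.5, b = 4.0, n = 10
h = (b - a)/n = 0.250000

Trapezoidal rule: (h/2)[f(x₀) + 2f(x₁) + 2f(x₂) + ... + f(xₙ)]

x_0 = 1.5000, f(x_0) = 0.994996, coefficient = 1
x_1 = 1.7500, f(x_1) = 0.968228, coefficient = 2
x_2 = 2.0000, f(x_2) = 0.826822, coefficient = 2
x_3 = 2.2500, f(x_3) = 0.605398, coefficient = 2
x_4 = 2.5000, f(x_4) = 0.358169, coefficient = 2
x_5 = 2.7500, f(x_5) = 0.145665, coefficient = 2
x_6 = 3.0000, f(x_6) = 0.019915, coefficient = 2
x_7 = 3.2500, f(x_7) = 0.011706, coefficient = 2
x_8 = 3.5000, f(x_8) = 0.123049, coefficient = 2
x_9 = 3.7500, f(x_9) = 0.326682, coefficient = 2
x_10 = 4.0000, f(x_10) = 0.572750, coefficient = 1

I ≈ (0.250000/2) × 8.339015 = 1.042377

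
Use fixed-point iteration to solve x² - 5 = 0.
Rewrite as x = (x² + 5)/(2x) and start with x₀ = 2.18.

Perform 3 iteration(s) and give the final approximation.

Equation: x² - 5 = 0
Fixed-point form: x = (x² + 5)/(2x)
x₀ = 2.18

x_1 = g(2.180000) = 2.236789
x_2 = g(2.236789) = 2.236068
x_3 = g(2.236068) = 2.236068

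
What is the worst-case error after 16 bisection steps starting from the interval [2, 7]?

Bisection error bound: |error| ≤ (b-a)/2^n
|error| ≤ (7 - 2)/2^16 = 5/2^16
|error| ≤ 0.0000762939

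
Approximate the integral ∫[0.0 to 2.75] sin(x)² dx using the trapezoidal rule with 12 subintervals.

f(x) = sin(x)²
a = 0.0, b = 2.75, n = 12
h = (b - a)/n = 0.229167

Trapezoidal rule: (h/2)[f(x₀) + 2f(x₁) + 2f(x₂) + ... + f(xₙ)]

x_0 = 0.0000, f(x_0) = 0.000000, coefficient = 1
x_1 = 0.2292, f(x_1) = 0.051604, coefficient = 2
x_2 = 0.4583, f(x_2) = 0.195766, coefficient = 2
x_3 = 0.6875, f(x_3) = 0.402726, coefficient = 2
x_4 = 0.9167, f(x_4) = 0.629766, coefficient = 2
x_5 = 1.1458, f(x_5) = 0.830019, coefficient = 2
x_6 = 1.3750, f(x_6) = 0.962151, coefficient = 2
x_7 = 1.6042, f(x_7) = 0.998887, coefficient = 2
x_8 = 1.8333, f(x_8) = 0.932643, coefficient = 2
x_9 = 2.0625, f(x_9) = 0.777095, coefficient = 2
x_10 = 2.2917, f(x_10) = 0.564349, coefficient = 2
x_11 = 2.5208, f(x_11) = 0.338320, coefficient = 2
x_12 = 2.7500, f(x_12) = 0.145665, coefficient = 1

I ≈ (0.229167/2) × 13.512318 = 1.548286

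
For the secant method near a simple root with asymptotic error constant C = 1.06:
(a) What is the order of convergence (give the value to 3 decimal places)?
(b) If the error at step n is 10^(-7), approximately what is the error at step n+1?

(a) Secant method has superlinear convergence with order φ = (1+√5)/2 ≈ 1.618.
    This means |e_{n+1}| ≈ C|e_n|^1.618.

(b) With |e_n| = 10^(-7) and C = 1.06:
    |e_{n+1}| ≈ 1.06 × (10^(-7))^1.618 = 1.06 × 10^(-11.33)

(a) ≈ 1.618 (golden ratio); (b) |e_{n+1}| ≈ 5.001e-12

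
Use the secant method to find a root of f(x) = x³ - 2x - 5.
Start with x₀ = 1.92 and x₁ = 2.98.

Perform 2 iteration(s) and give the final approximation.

f(x) = x³ - 2x - 5
x₀ = 1.92, x₁ = 2.98

Secant formula: x_{n+1} = x_n - f(x_n)(x_n - x_{n-1})/(f(x_n) - f(x_{n-1}))

Iteration 1:
  f(1.920000) = -1.762112
  f(2.980000) = 15.503592
  x_2 = 2.980000 - 15.503592×(2.980000 - 1.920000)/(15.503592 - (-1.762112))
       = 2.028182
Iteration 2:
  f(2.980000) = 15.503592
  f(2.028182) = -0.713392
  x_3 = 2.028182 - (-0.713392)×(2.028182 - 2.980000)/(-0.713392 - 15.503592)
       = 2.070053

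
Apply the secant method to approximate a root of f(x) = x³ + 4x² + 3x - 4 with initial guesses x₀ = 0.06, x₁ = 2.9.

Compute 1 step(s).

f(x) = x³ + 4x² + 3x - 4
x₀ = 0.06, x₁ = 2.9

Secant formula: x_{n+1} = x_n - f(x_n)(x_n - x_{n-1})/(f(x_n) - f(x_{n-1}))

Iteration 1:
  f(0.060000) = -3.805384
  f(2.900000) = 62.729000
  x_2 = 2.900000 - 62.729000×(2.900000 - 0.060000)/(62.729000 - (-3.805384))
       = 0.222432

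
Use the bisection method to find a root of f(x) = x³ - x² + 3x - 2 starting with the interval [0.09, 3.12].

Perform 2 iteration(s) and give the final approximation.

f(x) = x³ - x² + 3x - 2
Initial interval: [0.09, 3.12]

Iteration 1:
  c_1 = (0.090000 + 3.120000)/2 = 1.605000
  f(c_1) = f(1.605000) = 4.373495
  f(a) × f(c) < 0, new interval: [0.090000, 1.605000]
Iteration 2:
  c_2 = (0.090000 + 1.605000)/2 = 0.847500
  f(c_2) = f(0.847500) = 0.432966
  f(a) × f(c) < 0, new interval: [0.090000, 0.847500]

After 2 iteration(s), the approximation is c_2 = 0.847500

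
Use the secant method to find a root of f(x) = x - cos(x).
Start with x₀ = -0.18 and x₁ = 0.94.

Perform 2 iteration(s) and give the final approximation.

f(x) = x - cos(x)
x₀ = -0.18, x₁ = 0.94

Secant formula: x_{n+1} = x_n - f(x_n)(x_n - x_{n-1})/(f(x_n) - f(x_{n-1}))

Iteration 1:
  f(-0.180000) = -1.163844
  f(0.940000) = 0.350212
  x_2 = 0.940000 - 0.350212×(0.940000 - (-0.180000))/(0.350212 - (-1.163844))
       = 0.680936
Iteration 2:
  f(0.940000) = 0.350212
  f(0.680936) = -0.096048
  x_3 = 0.680936 - (-0.096048)×(0.680936 - 0.940000)/(-0.096048 - 0.350212)
       = 0.736694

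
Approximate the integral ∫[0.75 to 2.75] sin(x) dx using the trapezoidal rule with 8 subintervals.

f(x) = sin(x)
a = 0.75, b = 2.75, n = 8
h = (b - a)/n = 0.250000

Trapezoidal rule: (h/2)[f(x₀) + 2f(x₁) + 2f(x₂) + ... + f(xₙ)]

x_0 = 0.7500, f(x_0) = 0.681639, coefficient = 1
x_1 = 1.0000, f(x_1) = 0.841471, coefficient = 2
x_2 = 1.2500, f(x_2) = 0.948985, coefficient = 2
x_3 = 1.5000, f(x_3) = 0.997495, coefficient = 2
x_4 = 1.7500, f(x_4) = 0.983986, coefficient = 2
x_5 = 2.0000, f(x_5) = 0.909297, coefficient = 2
x_6 = 2.2500, f(x_6) = 0.778073, coefficient = 2
x_7 = 2.5000, f(x_7) = 0.598472, coefficient = 2
x_8 = 2.7500, f(x_8) = 0.381661, coefficient = 1

I ≈ (0.250000/2) × 13.178858 = 1.647357
Exact value: 1.655991
Error: 0.008634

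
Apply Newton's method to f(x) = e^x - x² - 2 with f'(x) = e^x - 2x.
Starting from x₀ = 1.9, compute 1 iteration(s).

f(x) = e^x - x² - 2
f'(x) = e^x - 2x
x₀ = 1.9

Newton-Raphson formula: x_{n+1} = x_n - f(x_n)/f'(x_n)

Iteration 1:
  f(1.900000) = 1.075894
  f'(1.900000) = 2.885894
  x_1 = 1.900000 - 1.075894/2.885894 = 1.527189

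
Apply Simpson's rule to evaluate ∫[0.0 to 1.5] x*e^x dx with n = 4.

f(x) = x*e^x
a = 0.0, b = 1.5, n = 4
h = (b - a)/n = 0.375000

Simpson's rule: (h/3)[f(x₀) + 4f(x₁) + 2f(x₂) + ... + f(xₙ)]

x_0 = 0.0000, f(x_0) = 0.000000, coefficient = 1
x_1 = 0.3750, f(x_1) = 0.545622, coefficient = 4
x_2 = 0.7500, f(x_2) = 1.587750, coefficient = 2
x_3 = 1.1250, f(x_3) = 3.465244, coefficient = 4
x_4 = 1.5000, f(x_4) = 6.722534, coefficient = 1

I ≈ (0.375000/3) × 25.941497 = 3.242687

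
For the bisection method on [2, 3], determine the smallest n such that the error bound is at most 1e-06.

We need (b-a)/2^n ≤ 1e-06
(3 - 2)/2^n ≤ 1e-06
1/2^n ≤ 1e-06
2^n ≥ 1000000
n ≥ log₂(1000000) = 19.93
n ≥ 20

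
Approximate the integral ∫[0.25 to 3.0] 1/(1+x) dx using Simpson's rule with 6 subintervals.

f(x) = 1/(1+x)
a = 0.25, b = 3.0, n = 6
h = (b - a)/n = 0.458333

Simpson's rule: (h/3)[f(x₀) + 4f(x₁) + 2f(x₂) + ... + f(xₙ)]

x_0 = 0.2500, f(x_0) = 0.800000, coefficient = 1
x_1 = 0.7083, f(x_1) = 0.585366, coefficient = 4
x_2 = 1.1667, f(x_2) = 0.461538, coefficient = 2
x_3 = 1.6250, f(x_3) = 0.380952, coefficient = 4
x_4 = 2.0833, f(x_4) = 0.324324, coefficient = 2
x_5 = 2.5417, f(x_5) = 0.282353, coefficient = 4
x_6 = 3.0000, f(x_6) = 0.250000, coefficient = 1

I ≈ (0.458333/3) × 7.616410 = 1.163618
Exact value: 1.163151
Error: 0.000467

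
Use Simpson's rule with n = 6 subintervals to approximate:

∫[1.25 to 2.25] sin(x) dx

f(x) = sin(x)
a = 1.25, b = 2.25, n = 6
h = (b - a)/n = 0.166667

Simpson's rule: (h/3)[f(x₀) + 4f(x₁) + 2f(x₂) + ... + f(xₙ)]

x_0 = 1.2500, f(x_0) = 0.948985, coefficient = 1
x_1 = 1.4167, f(x_1) = 0.988146, coefficient = 4
x_2 = 1.5833, f(x_2) = 0.999921, coefficient = 2
x_3 = 1.7500, f(x_3) = 0.983986, coefficient = 4
x_4 = 1.9167, f(x_4) = 0.940781, coefficient = 2
x_5 = 2.0833, f(x_5) = 0.871503, coefficient = 4
x_6 = 2.2500, f(x_6) = 0.778073, coefficient = 1

I ≈ (0.166667/3) × 16.983001 = 0.943500
Exact value: 0.943496
Error: 0.000004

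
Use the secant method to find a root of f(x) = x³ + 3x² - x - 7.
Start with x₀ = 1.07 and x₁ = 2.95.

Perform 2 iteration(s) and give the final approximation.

f(x) = x³ + 3x² - x - 7
x₀ = 1.07, x₁ = 2.95

Secant formula: x_{n+1} = x_n - f(x_n)(x_n - x_{n-1})/(f(x_n) - f(x_{n-1}))

Iteration 1:
  f(1.070000) = -3.410257
  f(2.950000) = 41.829875
  x_2 = 2.950000 - 41.829875×(2.950000 - 1.070000)/(41.829875 - (-3.410257))
       = 1.211717
Iteration 2:
  f(2.950000) = 41.829875
  f(1.211717) = -2.027832
  x_3 = 1.211717 - (-2.027832)×(1.211717 - 2.950000)/(-2.027832 - 41.829875)
       = 1.292089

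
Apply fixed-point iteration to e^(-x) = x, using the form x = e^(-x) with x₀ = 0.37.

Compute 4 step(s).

Equation: e^(-x) = x
Fixed-point form: x = e^(-x)
x₀ = 0.37

x_1 = g(0.370000) = 0.690734
x_2 = g(0.690734) = 0.501208
x_3 = g(0.501208) = 0.605798
x_4 = g(0.605798) = 0.545639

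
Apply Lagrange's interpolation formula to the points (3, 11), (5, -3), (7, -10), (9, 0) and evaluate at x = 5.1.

Lagrange interpolation formula:
P(x) = Σ yᵢ × Lᵢ(x)
where Lᵢ(x) = Π_{j≠i} (x - xⱼ)/(xᵢ - xⱼ)

L_0(5.1) = (5.1 - 5)/(3 - 5) × (5.1 - 7)/(3 - 7) × (5.1 - 9)/(3 - 9) = -0.015437
L_1(5.1) = (5.1 - 3)/(5 - 3) × (5.1 - 7)/(5 - 7) × (5.1 - 9)/(5 - 9) = 0.972563
L_2(5.1) = (5.1 - 3)/(7 - 3) × (5.1 - 5)/(7 - 5) × (5.1 - 9)/(7 - 9) = 0.051187
L_3(5.1) = (5.1 - 3)/(9 - 3) × (5.1 - 5)/(9 - 5) × (5.1 - 7)/(9 - 7) = -0.008312

P(5.1) = 11×L_0(5.1) + (-3)×L_1(5.1) + (-10)×L_2(5.1) + 0×L_3(5.1)
P(5.1) = -3.599375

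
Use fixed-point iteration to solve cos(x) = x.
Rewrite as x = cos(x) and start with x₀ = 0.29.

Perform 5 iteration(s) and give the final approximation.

Equation: cos(x) = x
Fixed-point form: x = cos(x)
x₀ = 0.29

x_1 = g(0.290000) = 0.958244
x_2 = g(0.958244) = 0.574958
x_3 = g(0.574958) = 0.839215
x_4 = g(0.839215) = 0.668047
x_5 = g(0.668047) = 0.785033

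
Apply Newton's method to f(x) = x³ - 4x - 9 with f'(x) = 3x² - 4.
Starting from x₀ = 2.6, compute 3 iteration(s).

f(x) = x³ - 4x - 9
f'(x) = 3x² - 4
x₀ = 2.6

Newton-Raphson formula: x_{n+1} = x_n - f(x_n)/f'(x_n)

Iteration 1:
  f(2.600000) = -1.824000
  f'(2.600000) = 16.280000
  x_1 = 2.600000 - (-1.824000)/16.280000 = 2.712039
Iteration 2:
  f(2.712039) = 0.099318
  f'(2.712039) = 18.065472
  x_2 = 2.712039 - 0.099318/18.065472 = 2.706542
Iteration 3:
  f(2.706542) = 0.000246
  f'(2.706542) = 17.976103
  x_3 = 2.706542 - 0.000246/17.976103 = 2.706528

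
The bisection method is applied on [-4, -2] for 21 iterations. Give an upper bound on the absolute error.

Bisection error bound: |error| ≤ (b-a)/2^n
|error| ≤ (-2 - (-4))/2^21 = 2/2^21
|error| ≤ 0.0000009537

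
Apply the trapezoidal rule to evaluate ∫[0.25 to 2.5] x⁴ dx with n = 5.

f(x) = x⁴
a = 0.25, b = 2.5, n = 5
h = (b - a)/n = 0.450000

Trapezoidal rule: (h/2)[f(x₀) + 2f(x₁) + 2f(x₂) + ... + f(xₙ)]

x_0 = 0.2500, f(x_0) = 0.003906, coefficient = 1
x_1 = 0.7000, f(x_1) = 0.240100, coefficient = 2
x_2 = 1.1500, f(x_2) = 1.749006, coefficient = 2
x_3 = 1.6000, f(x_3) = 6.553600, coefficient = 2
x_4 = 2.0500, f(x_4) = 17.661006, coefficient = 2
x_5 = 2.5000, f(x_5) = 39.062500, coefficient = 1

I ≈ (0.450000/2) × 91.473831 = 20.581612
Exact value: 19.531055
Error: 1.050557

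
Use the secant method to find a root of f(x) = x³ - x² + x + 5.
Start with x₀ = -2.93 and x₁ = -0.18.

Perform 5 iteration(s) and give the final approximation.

f(x) = x³ - x² + x + 5
x₀ = -2.93, x₁ = -0.18

Secant formula: x_{n+1} = x_n - f(x_n)(x_n - x_{n-1})/(f(x_n) - f(x_{n-1}))

Iteration 1:
  f(-2.930000) = -31.668657
  f(-0.180000) = 4.781768
  x_2 = -0.180000 - 4.781768×(-0.180000 - (-2.930000))/(4.781768 - (-31.668657))
       = -0.540760
Iteration 2:
  f(-0.180000) = 4.781768
  f(-0.540760) = 4.008688
  x_3 = -0.540760 - 4.008688×(-0.540760 - (-0.180000))/(4.008688 - 4.781768)
       = -2.411428
Iteration 3:
  f(-0.540760) = 4.008688
  f(-2.411428) = -17.248825
  x_4 = -2.411428 - (-17.248825)×(-2.411428 - (-0.540760))/(-17.248825 - 4.008688)
       = -0.893526
Iteration 4:
  f(-2.411428) = -17.248825
  f(-0.893526) = 2.594704
  x_5 = -0.893526 - 2.594704×(-0.893526 - (-2.411428))/(2.594704 - (-17.248825))
       = -1.092004
Iteration 5:
  f(-0.893526) = 2.594704
  f(-1.092004) = 1.413338
  x_6 = -1.092004 - 1.413338×(-1.092004 - (-0.893526))/(1.413338 - 2.594704)
       = -1.329455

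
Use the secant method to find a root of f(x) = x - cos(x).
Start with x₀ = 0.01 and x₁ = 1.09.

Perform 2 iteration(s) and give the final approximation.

f(x) = x - cos(x)
x₀ = 0.01, x₁ = 1.09

Secant formula: x_{n+1} = x_n - f(x_n)(x_n - x_{n-1})/(f(x_n) - f(x_{n-1}))

Iteration 1:
  f(0.010000) = -0.989950
  f(1.090000) = 0.627515
  x_2 = 1.090000 - 0.627515×(1.090000 - 0.010000)/(0.627515 - (-0.989950))
       = 0.671001
Iteration 2:
  f(1.090000) = 0.627515
  f(0.671001) = -0.112198
  x_3 = 0.671001 - (-0.112198)×(0.671001 - 1.090000)/(-0.112198 - 0.627515)
       = 0.734554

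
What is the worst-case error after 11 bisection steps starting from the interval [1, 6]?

Bisection error bound: |error| ≤ (b-a)/2^n
|error| ≤ (6 - 1)/2^11 = 5/2^11
|error| ≤ 0.0024414062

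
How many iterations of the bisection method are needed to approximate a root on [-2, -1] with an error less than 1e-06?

We need (b-a)/2^n ≤ 1e-06
(-1 - (-2))/2^n ≤ 1e-06
1/2^n ≤ 1e-06
2^n ≥ 1000000
n ≥ log₂(1000000) = 19.93
n ≥ 20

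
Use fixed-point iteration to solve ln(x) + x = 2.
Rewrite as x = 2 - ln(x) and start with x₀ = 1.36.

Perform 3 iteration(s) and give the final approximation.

Equation: ln(x) + x = 2
Fixed-point form: x = 2 - ln(x)
x₀ = 1.36

x_1 = g(1.360000) = 1.692515
x_2 = g(1.692515) = 1.473784
x_3 = g(1.473784) = 1.612167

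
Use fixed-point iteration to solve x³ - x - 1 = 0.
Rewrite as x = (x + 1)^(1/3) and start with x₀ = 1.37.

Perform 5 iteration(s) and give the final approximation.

Equation: x³ - x - 1 = 0
Fixed-point form: x = (x + 1)^(1/3)
x₀ = 1.37

x_1 = g(1.370000) = 1.333264
x_2 = g(1.333264) = 1.326339
x_3 = g(1.326339) = 1.325026
x_4 = g(1.325026) = 1.324776
x_5 = g(1.324776) = 1.324729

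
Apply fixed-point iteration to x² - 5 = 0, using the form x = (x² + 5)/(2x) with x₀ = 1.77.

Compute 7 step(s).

Equation: x² - 5 = 0
Fixed-point form: x = (x² + 5)/(2x)
x₀ = 1.77

x_1 = g(1.770000) = 2.297429
x_2 = g(2.297429) = 2.236887
x_3 = g(2.236887) = 2.236068
x_4 = g(2.236068) = 2.236068
x_5 = g(2.236068) = 2.236068
x_6 = g(2.236068) = 2.236068
x_7 = g(2.236068) = 2.236068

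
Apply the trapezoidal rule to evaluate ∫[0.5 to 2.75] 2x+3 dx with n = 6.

f(x) = 2x+3
a = 0.5, b = 2.75, n = 6
h = (b - a)/n = 0.375000

Trapezoidal rule: (h/2)[f(x₀) + 2f(x₁) + 2f(x₂) + ... + f(xₙ)]

x_0 = 0.5000, f(x_0) = 4.000000, coefficient = 1
x_1 = 0.8750, f(x_1) = 4.750000, coefficient = 2
x_2 = 1.2500, f(x_2) = 5.500000, coefficient = 2
x_3 = 1.6250, f(x_3) = 6.250000, coefficient = 2
x_4 = 2.0000, f(x_4) = 7.000000, coefficient = 2
x_5 = 2.3750, f(x_5) = 7.750000, coefficient = 2
x_6 = 2.7500, f(x_6) = 8.500000, coefficient = 1

I ≈ (0.375000/2) × 75.000000 = 14.062500
Exact value: 14.062500
Error: 0.000000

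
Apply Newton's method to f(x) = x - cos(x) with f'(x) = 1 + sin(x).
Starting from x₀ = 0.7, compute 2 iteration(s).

f(x) = x - cos(x)
f'(x) = 1 + sin(x)
x₀ = 0.7

Newton-Raphson formula: x_{n+1} = x_n - f(x_n)/f'(x_n)

Iteration 1:
  f(0.700000) = -0.064842
  f'(0.700000) = 1.644218
  x_1 = 0.700000 - (-0.064842)/1.644218 = 0.739436
Iteration 2:
  f(0.739436) = 0.000588
  f'(0.739436) = 1.673872
  x_2 = 0.739436 - 0.000588/1.673872 = 0.739085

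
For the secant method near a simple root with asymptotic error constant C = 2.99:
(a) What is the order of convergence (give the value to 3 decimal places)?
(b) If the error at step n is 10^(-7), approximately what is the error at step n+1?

(a) Secant method has superlinear convergence with order φ = (1+√5)/2 ≈ 1.618.
    This means |e_{n+1}| ≈ C|e_n|^1.618.

(b) With |e_n| = 10^(-7) and C = 2.99:
    |e_{n+1}| ≈ 2.99 × (10^(-7))^1.618 = 2.99 × 10^(-11.33)

(a) ≈ 1.618 (golden ratio); (b) |e_{n+1}| ≈ 1.411e-11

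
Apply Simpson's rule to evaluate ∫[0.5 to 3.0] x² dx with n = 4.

f(x) = x²
a = 0.5, b = 3.0, n = 4
h = (b - a)/n = 0.625000

Simpson's rule: (h/3)[f(x₀) + 4f(x₁) + 2f(x₂) + ... + f(xₙ)]

x_0 = 0.5000, f(x_0) = 0.250000, coefficient = 1
x_1 = 1.1250, f(x_1) = 1.265625, coefficient = 4
x_2 = 1.7500, f(x_2) = 3.062500, coefficient = 2
x_3 = 2.3750, f(x_3) = 5.640625, coefficient = 4
x_4 = 3.0000, f(x_4) = 9.000000, coefficient = 1

I ≈ (0.625000/3) × 43.000000 = 8.958333
Exact value: 8.958333
Error: 0.000000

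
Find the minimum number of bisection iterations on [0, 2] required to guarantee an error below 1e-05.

We need (b-a)/2^n ≤ 1e-05
(2 - 0)/2^n ≤ 1e-05
2/2^n ≤ 1e-05
2^n ≥ 200000
n ≥ log₂(200000) = 17.61
n ≥ 18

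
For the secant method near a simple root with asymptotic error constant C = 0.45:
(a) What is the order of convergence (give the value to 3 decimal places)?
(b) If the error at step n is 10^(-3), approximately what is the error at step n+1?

(a) Secant method has superlinear convergence with order φ = (1+√5)/2 ≈ 1.618.
    This means |e_{n+1}| ≈ C|e_n|^1.618.

(b) With |e_n| = 10^(-3) and C = 0.45:
    |e_{n+1}| ≈ 0.45 × (10^(-3))^1.618 = 0.45 × 10^(-4.85)

(a) ≈ 1.618 (golden ratio); (b) |e_{n+1}| ≈ 6.297e-06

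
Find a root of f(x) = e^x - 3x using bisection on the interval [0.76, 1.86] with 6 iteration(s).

f(x) = e^x - 3x
Initial interval: [0.76, 1.86]

Iteration 1:
  c_1 = (0.760000 + 1.860000)/2 = 1.310000
  f(c_1) = f(1.310000) = -0.223826
  f(a) × f(c) ≥ 0, new interval: [1.310000, 1.860000]
Iteration 2:
  c_2 = (1.310000 + 1.860000)/2 = 1.585000
  f(c_2) = f(1.585000) = 0.124291
  f(a) × f(c) < 0, new interval: [1.310000, 1.585000]
Iteration 3:
  c_3 = (1.310000 + 1.585000)/2 = 1.447500
  f(c_3) = f(1.447500) = -0.090030
  f(a) × f(c) ≥ 0, new interval: [1.447500, 1.585000]
Iteration 4:
  c_4 = (1.447500 + 1.585000)/2 = 1.516250
  f(c_4) = f(1.516250) = 0.006361
  f(a) × f(c) < 0, new interval: [1.447500, 1.516250]
Iteration 5:
  c_5 = (1.447500 + 1.516250)/2 = 1.481875
  f(c_5) = f(1.481875) = -0.044435
  f(a) × f(c) ≥ 0, new interval: [1.481875, 1.516250]
Iteration 6:
  c_6 = (1.481875 + 1.516250)/2 = 1.499062
  f(c_6) = f(1.499062) = -0.019698
  f(a) × f(c) ≥ 0, new interval: [1.499062, 1.516250]

After 6 iteration(s), the approximation is c_6 = 1.499062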